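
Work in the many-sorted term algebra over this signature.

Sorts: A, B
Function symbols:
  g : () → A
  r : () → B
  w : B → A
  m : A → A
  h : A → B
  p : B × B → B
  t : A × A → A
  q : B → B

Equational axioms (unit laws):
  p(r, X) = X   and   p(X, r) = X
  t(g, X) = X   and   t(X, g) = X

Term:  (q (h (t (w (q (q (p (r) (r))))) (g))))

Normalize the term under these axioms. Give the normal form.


1. (q (h (t (w (q (q (p (r) (r))))) (g))))  →  (q (h (w (q (q (p (r) (r)))))))
2. (q (h (w (q (q (p (r) (r)))))))  →  (q (h (w (q (q (r))))))

normal form = (q (h (w (q (q (r))))))


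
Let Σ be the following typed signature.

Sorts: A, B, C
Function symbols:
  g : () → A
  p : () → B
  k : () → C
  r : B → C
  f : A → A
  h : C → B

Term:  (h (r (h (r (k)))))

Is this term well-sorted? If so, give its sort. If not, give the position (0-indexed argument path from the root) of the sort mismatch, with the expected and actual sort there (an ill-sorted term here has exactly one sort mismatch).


        (k) : C
      (r (k)) : ✗ arg 0 at [0, 0, 0, 0] has sort C, expected B

ill-sorted at position [0, 0, 0, 0]: expected B, got C


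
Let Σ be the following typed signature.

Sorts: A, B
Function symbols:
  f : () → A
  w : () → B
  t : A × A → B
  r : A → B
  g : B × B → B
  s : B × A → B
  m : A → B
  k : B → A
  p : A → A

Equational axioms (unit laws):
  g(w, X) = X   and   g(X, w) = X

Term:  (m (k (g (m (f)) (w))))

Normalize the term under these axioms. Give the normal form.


normal form = (m (k (m (f))))

1. (m (k (g (m (f)) (w))))  →  (m (k (m (f))))


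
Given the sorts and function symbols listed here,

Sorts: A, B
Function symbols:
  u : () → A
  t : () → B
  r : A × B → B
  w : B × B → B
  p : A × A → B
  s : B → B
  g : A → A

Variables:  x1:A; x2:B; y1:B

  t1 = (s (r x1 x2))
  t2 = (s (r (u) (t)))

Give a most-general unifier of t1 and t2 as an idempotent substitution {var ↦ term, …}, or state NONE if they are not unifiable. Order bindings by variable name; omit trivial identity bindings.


{x1 ↦ (u), x2 ↦ (t)}


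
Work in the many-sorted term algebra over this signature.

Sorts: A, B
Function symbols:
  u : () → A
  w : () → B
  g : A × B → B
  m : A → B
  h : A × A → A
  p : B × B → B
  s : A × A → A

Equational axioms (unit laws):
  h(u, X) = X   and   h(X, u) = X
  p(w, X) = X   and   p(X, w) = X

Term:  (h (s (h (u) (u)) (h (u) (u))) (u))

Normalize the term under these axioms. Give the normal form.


normal form = (s (u) (u))

1. (h (s (h (u) (u)) (h (u) (u))) (u))  →  (s (h (u) (u)) (h (u) (u)))
2. (s (h (u) (u)) (h (u) (u)))  →  (s (u) (h (u) (u)))
3. (s (u) (h (u) (u)))  →  (s (u) (u))


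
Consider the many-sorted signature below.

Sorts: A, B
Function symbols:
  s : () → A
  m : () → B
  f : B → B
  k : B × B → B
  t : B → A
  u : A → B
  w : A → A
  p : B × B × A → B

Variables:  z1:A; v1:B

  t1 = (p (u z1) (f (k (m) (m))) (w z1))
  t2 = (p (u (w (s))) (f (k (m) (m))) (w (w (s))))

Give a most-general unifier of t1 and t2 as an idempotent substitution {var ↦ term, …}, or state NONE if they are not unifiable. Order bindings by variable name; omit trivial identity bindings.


{z1 ↦ (w (s))}


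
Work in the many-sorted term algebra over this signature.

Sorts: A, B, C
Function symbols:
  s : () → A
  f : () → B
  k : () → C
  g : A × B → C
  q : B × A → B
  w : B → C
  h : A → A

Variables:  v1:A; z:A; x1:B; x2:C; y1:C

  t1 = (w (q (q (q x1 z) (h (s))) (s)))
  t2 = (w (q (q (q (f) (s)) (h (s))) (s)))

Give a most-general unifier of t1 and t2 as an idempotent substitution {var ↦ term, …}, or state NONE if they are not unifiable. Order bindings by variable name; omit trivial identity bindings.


{x1 ↦ (f), z ↦ (s)}


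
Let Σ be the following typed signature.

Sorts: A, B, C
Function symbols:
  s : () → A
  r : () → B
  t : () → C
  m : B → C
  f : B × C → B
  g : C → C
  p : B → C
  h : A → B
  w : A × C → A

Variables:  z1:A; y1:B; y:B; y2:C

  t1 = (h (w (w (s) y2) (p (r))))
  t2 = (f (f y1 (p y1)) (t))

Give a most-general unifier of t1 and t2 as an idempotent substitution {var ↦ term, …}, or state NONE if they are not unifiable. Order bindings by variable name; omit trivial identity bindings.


NONE (not unifiable)

head clash or occurs-check failure — not unifiable


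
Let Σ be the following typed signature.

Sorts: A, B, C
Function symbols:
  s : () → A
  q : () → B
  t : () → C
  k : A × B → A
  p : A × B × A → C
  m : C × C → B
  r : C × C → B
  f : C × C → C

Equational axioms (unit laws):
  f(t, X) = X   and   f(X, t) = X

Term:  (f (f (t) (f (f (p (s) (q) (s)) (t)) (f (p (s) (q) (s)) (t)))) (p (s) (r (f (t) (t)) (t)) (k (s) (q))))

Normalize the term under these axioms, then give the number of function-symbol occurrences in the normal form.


size = 18

1. (f (f (t) (f (f (p (s) (q) (s)) (t)) (f (p (s) (q) (s)) (t)))) (p (s) (r (f (t) (t)) (t)) (k (s) (q))))  →  (f (f (f (p (s) (q) (s)) (t)) (f (p (s) (q) (s)) (t))) (p (s) (r (f (t) (t)) (t)) (k (s) (q))))
2. (f (f (f (p (s) (q) (s)) (t)) (f (p (s) (q) (s)) (t))) (p (s) (r (f (t) (t)) (t)) (k (s) (q))))  →  (f (f (p (s) (q) (s)) (f (p (s) (q) (s)) (t))) (p (s) (r (f (t) (t)) (t)) (k (s) (q))))
3. (f (f (p (s) (q) (s)) (f (p (s) (q) (s)) (t))) (p (s) (r (f (t) (t)) (t)) (k (s) (q))))  →  (f (f (p (s) (q) (s)) (p (s) (q) (s))) (p (s) (r (f (t) (t)) (t)) (k (s) (q))))
4. (f (f (p (s) (q) (s)) (p (s) (q) (s))) (p (s) (r (f (t) (t)) (t)) (k (s) (q))))  →  (f (f (p (s) (q) (s)) (p (s) (q) (s))) (p (s) (r (t) (t)) (k (s) (q))))
normal form: (f (f (p (s) (q) (s)) (p (s) (q) (s))) (p (s) (r (t) (t)) (k (s) (q))))


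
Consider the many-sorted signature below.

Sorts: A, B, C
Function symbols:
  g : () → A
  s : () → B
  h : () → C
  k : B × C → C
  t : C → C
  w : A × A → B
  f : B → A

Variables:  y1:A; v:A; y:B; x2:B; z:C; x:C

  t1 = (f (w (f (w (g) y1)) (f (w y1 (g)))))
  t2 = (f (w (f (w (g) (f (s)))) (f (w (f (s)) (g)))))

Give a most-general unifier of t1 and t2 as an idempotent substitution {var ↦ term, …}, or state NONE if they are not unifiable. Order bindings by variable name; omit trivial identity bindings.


{y1 ↦ (f (s))}


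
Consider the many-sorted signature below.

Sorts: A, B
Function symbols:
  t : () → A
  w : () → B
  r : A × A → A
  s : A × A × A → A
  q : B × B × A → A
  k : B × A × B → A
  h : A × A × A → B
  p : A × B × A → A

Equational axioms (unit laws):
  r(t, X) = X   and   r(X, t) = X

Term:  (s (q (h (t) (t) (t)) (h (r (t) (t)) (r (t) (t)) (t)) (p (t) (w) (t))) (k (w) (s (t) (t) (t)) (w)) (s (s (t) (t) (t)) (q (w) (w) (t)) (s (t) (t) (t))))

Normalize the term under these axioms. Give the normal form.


1. (s (q (h (t) (t) (t)) (h (r (t) (t)) (r (t) (t)) (t)) (p (t) (w) (t))) (k (w) (s (t) (t) (t)) (w)) (s (s (t) (t) (t)) (q (w) (w) (t)) (s (t) (t) (t))))  →  (s (q (h (t) (t) (t)) (h (t) (r (t) (t)) (t)) (p (t) (w) (t))) (k (w) (s (t) (t) (t)) (w)) (s (s (t) (t) (t)) (q (w) (w) (t)) (s (t) (t) (t))))
2. (s (q (h (t) (t) (t)) (h (t) (r (t) (t)) (t)) (p (t) (w) (t))) (k (w) (s (t) (t) (t)) (w)) (s (s (t) (t) (t)) (q (w) (w) (t)) (s (t) (t) (t))))  →  (s (q (h (t) (t) (t)) (h (t) (t) (t)) (p (t) (w) (t))) (k (w) (s (t) (t) (t)) (w)) (s (s (t) (t) (t)) (q (w) (w) (t)) (s (t) (t) (t))))

normal form = (s (q (h (t) (t) (t)) (h (t) (t) (t)) (p (t) (w) (t))) (k (w) (s (t) (t) (t)) (w)) (s (s (t) (t) (t)) (q (w) (w) (t)) (s (t) (t) (t))))


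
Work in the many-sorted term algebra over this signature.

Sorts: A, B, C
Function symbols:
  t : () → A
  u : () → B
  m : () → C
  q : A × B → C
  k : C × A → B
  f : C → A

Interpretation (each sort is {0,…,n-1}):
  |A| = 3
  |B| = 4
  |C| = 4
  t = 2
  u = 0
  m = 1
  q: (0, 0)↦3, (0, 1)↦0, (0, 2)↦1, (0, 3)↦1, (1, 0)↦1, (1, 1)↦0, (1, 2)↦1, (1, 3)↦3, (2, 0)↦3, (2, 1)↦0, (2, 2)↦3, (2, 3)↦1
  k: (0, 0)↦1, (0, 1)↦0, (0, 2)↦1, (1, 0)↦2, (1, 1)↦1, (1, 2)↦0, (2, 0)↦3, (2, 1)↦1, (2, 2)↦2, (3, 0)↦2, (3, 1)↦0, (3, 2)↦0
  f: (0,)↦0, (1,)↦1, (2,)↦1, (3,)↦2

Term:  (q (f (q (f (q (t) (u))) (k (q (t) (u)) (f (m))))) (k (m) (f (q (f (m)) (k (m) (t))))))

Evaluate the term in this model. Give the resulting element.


value = 0

  t = 2
  u = 0
  (q (t) (u)) = q(2, 0) = 3
  (f (q (t) (u))) = f(3,) = 2
  t = 2
  u = 0
  (q (t) (u)) = q(2, 0) = 3
  m = 1
  (f (m)) = f(1,) = 1
  (k (q (t) (u)) (f (m))) = k(3, 1) = 0
  (q (f (q (t) (u))) (k (q (t) (u)) (f (m)))) = q(2, 0) = 3
  (f (q (f (q (t) (u))) (k (q (t) (u)) (f (m))))) = f(3,) = 2
  m = 1
  m = 1
  (f (m)) = f(1,) = 1
  m = 1
  t = 2
  (k (m) (t)) = k(1, 2) = 0
  (q (f (m)) (k (m) (t))) = q(1, 0) = 1
  (f (q (f (m)) (k (m) (t)))) = f(1,) = 1
  (k (m) (f (q (f (m)) (k (m) (t))))) = k(1, 1) = 1
  (q (f (q (f (q (t) (u))) (k (q (t) (u)) (f (m))))) (k (m) (f (q (f (m)) (k (m) (t)))))) = q(2, 1) = 0


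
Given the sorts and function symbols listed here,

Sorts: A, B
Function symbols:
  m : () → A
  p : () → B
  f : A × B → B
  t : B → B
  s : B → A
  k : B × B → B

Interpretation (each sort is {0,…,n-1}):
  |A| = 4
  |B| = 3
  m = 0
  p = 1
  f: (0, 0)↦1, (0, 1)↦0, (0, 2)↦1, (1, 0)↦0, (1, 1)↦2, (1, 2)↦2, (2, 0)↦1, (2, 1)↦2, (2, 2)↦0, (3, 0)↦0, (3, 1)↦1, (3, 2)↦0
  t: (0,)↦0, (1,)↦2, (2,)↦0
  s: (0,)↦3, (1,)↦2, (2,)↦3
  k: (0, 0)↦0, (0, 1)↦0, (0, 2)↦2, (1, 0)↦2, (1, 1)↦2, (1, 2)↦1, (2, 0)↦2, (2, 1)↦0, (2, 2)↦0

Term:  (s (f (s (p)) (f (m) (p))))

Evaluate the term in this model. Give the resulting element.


value = 2

  p = 1
  (s (p)) = s(1,) = 2
  m = 0
  p = 1
  (f (m) (p)) = f(0, 1) = 0
  (f (s (p)) (f (m) (p))) = f(2, 0) = 1
  (s (f (s (p)) (f (m) (p)))) = s(1,) = 2


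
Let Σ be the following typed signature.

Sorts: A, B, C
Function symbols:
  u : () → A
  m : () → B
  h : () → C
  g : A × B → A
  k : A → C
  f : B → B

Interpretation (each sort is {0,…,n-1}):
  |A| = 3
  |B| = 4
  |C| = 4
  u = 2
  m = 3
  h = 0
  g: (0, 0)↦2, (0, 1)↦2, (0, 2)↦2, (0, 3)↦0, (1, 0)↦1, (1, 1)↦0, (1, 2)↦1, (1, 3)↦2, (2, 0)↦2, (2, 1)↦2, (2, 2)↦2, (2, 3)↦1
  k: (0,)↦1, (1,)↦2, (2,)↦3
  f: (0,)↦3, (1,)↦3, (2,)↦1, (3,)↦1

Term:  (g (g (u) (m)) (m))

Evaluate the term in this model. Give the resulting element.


value = 2

  u = 2
  m = 3
  (g (u) (m)) = g(2, 3) = 1
  m = 3
  (g (g (u) (m)) (m)) = g(1, 3) = 2


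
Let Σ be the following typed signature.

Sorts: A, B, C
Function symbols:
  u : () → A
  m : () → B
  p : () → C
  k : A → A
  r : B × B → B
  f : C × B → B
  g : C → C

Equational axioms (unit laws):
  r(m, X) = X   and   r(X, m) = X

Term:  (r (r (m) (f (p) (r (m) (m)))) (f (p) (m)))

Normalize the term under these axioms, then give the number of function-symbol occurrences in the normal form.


size = 7

1. (r (r (m) (f (p) (r (m) (m)))) (f (p) (m)))  →  (r (f (p) (r (m) (m))) (f (p) (m)))
2. (r (f (p) (r (m) (m))) (f (p) (m)))  →  (r (f (p) (m)) (f (p) (m)))
normal form: (r (f (p) (m)) (f (p) (m)))


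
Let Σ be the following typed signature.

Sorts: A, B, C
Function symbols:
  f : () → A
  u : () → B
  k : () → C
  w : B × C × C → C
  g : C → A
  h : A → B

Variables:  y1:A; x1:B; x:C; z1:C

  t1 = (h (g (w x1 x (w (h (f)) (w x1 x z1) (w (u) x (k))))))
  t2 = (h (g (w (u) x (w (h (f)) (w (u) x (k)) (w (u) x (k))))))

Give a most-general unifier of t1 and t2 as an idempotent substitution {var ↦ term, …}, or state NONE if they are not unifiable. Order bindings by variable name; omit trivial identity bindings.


{x1 ↦ (u), z1 ↦ (k)}


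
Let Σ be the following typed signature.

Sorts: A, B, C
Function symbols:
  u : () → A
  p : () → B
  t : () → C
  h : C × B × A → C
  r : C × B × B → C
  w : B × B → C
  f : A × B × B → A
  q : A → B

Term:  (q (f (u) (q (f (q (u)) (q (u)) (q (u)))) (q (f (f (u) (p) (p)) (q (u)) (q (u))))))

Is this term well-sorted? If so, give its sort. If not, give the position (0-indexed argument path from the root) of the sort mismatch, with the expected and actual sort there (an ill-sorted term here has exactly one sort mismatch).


    (u) : A
          (u) : A
        (q (u)) : B
          (u) : A
        (q (u)) : B
          (u) : A
        (q (u)) : B
      (f (q (u)) (q (u)) (q (u))) : ✗ arg 0 at [0, 1, 0, 0] has sort B, expected A
          (u) : A
          (p) : B
          (p) : B
        (f (u) (p) (p)) : A
          (u) : A
        (q (u)) : B
          (u) : A
        (q (u)) : B
      (f (f (u) (p) (p)) (q (u)) (q (u))) : A
    (q (f (f (u) (p) (p)) (q (u)) (q (u)))) : B

ill-sorted at position [0, 1, 0, 0]: expected A, got B


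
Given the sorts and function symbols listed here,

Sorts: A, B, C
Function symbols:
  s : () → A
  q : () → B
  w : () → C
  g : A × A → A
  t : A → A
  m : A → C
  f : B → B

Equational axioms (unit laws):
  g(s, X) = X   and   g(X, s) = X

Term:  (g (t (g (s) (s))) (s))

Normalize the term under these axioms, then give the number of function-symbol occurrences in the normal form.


1. (g (t (g (s) (s))) (s))  →  (t (g (s) (s)))
2. (t (g (s) (s)))  →  (t (s))
normal form: (t (s))

size = 2


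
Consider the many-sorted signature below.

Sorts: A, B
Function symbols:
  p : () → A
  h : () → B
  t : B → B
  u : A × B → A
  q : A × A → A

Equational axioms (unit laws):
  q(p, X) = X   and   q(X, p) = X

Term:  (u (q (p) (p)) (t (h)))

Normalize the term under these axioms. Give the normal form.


normal form = (u (p) (t (h)))

1. (u (q (p) (p)) (t (h)))  →  (u (p) (t (h)))


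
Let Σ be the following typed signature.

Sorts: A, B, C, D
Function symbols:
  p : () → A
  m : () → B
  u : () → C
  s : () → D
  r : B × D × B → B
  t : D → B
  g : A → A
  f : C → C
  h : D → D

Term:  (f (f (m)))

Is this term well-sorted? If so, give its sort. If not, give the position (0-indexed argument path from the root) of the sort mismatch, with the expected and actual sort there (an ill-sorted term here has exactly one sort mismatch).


ill-sorted at position [0, 0]: expected C, got B

    (m) : B
  (f (m)) : ✗ arg 0 at [0, 0] has sort B, expected C


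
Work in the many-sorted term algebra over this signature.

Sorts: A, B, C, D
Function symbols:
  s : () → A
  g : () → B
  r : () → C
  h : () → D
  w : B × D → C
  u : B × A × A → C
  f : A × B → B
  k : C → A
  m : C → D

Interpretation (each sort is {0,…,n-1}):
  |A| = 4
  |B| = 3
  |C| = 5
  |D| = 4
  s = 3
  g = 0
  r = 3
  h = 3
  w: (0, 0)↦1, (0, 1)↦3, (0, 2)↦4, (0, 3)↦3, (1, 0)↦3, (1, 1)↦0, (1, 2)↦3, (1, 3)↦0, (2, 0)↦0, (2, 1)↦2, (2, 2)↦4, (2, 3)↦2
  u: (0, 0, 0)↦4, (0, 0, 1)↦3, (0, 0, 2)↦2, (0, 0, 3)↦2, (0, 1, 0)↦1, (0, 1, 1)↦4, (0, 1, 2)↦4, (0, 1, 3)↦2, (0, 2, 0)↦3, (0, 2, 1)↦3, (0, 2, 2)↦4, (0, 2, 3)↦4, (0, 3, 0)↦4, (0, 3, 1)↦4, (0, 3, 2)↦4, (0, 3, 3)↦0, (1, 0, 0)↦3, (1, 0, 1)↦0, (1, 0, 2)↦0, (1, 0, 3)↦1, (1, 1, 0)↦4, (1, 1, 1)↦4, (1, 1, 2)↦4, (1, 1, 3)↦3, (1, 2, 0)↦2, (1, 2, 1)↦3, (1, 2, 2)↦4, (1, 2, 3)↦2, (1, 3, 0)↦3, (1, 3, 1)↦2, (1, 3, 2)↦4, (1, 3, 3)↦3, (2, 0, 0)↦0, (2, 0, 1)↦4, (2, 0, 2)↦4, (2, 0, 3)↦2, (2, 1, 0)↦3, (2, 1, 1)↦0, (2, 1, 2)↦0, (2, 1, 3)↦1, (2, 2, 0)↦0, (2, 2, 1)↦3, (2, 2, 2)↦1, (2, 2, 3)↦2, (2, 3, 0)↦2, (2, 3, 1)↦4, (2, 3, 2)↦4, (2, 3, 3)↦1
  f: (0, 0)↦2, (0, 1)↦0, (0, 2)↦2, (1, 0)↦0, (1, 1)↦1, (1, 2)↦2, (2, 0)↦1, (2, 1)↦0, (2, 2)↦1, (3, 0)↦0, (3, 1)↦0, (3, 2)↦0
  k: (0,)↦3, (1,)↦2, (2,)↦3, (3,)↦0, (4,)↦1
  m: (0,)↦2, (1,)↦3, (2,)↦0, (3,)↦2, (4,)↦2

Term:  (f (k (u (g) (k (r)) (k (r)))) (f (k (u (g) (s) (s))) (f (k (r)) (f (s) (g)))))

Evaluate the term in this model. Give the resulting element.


  g = 0
  r = 3
  (k (r)) = k(3,) = 0
  r = 3
  (k (r)) = k(3,) = 0
  (u (g) (k (r)) (k (r))) = u(0, 0, 0) = 4
  (k (u (g) (k (r)) (k (r)))) = k(4,) = 1
  g = 0
  s = 3
  s = 3
  (u (g) (s) (s)) = u(0, 3, 3) = 0
  (k (u (g) (s) (s))) = k(0,) = 3
  r = 3
  (k (r)) = k(3,) = 0
  s = 3
  g = 0
  (f (s) (g)) = f(3, 0) = 0
  (f (k (r)) (f (s) (g))) = f(0, 0) = 2
  (f (k (u (g) (s) (s))) (f (k (r)) (f (s) (g)))) = f(3, 2) = 0
  (f (k (u (g) (k (r)) (k (r)))) (f (k (u (g) (s) (s))) (f (k (r)) (f (s) (g))))) = f(1, 0) = 0

value = 0


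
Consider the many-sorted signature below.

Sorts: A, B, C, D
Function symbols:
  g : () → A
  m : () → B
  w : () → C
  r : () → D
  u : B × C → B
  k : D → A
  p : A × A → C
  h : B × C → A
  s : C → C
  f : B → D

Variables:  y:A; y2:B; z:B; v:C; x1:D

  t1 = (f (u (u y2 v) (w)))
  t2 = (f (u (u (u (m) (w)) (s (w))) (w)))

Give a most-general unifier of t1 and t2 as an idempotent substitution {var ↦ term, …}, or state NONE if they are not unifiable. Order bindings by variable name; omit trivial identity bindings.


{v ↦ (s (w)), y2 ↦ (u (m) (w))}


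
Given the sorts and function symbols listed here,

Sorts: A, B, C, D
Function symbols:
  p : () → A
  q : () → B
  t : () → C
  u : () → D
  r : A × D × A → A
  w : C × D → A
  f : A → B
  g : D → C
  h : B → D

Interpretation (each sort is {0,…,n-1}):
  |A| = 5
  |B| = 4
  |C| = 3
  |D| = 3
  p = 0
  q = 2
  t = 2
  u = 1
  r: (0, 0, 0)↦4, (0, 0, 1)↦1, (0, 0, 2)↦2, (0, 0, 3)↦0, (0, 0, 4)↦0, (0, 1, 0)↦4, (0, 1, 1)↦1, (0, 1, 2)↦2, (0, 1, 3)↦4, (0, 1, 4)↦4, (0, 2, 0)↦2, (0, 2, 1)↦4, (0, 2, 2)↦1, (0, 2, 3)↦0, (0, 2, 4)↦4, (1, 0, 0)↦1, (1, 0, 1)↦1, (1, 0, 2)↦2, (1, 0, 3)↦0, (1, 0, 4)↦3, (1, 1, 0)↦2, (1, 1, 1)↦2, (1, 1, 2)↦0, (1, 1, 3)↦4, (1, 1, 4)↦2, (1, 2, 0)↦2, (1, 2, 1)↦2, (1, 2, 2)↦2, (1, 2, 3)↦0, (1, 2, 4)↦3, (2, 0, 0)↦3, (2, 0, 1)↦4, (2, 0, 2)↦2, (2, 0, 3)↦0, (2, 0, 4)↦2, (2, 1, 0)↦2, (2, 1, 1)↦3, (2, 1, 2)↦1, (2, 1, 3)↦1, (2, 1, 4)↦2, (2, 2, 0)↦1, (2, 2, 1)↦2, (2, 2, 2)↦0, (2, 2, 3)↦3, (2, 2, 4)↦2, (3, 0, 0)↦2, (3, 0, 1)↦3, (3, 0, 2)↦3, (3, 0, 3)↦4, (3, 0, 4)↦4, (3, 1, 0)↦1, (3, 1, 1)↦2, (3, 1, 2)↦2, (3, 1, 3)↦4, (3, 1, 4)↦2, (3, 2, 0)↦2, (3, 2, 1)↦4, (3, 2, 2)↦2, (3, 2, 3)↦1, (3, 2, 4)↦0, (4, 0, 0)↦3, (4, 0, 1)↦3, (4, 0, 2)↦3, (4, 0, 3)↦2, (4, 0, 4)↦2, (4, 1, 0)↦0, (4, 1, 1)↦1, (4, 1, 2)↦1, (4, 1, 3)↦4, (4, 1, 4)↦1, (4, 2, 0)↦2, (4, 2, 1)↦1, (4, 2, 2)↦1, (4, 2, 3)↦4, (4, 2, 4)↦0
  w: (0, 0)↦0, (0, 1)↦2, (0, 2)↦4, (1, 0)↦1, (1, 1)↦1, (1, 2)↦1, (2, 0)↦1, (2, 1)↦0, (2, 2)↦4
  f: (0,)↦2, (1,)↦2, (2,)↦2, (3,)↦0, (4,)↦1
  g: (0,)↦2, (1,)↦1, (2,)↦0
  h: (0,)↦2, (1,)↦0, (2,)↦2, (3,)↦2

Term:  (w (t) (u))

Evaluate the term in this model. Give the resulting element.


value = 0

  t = 2
  u = 1
  (w (t) (u)) = w(2, 1) = 0


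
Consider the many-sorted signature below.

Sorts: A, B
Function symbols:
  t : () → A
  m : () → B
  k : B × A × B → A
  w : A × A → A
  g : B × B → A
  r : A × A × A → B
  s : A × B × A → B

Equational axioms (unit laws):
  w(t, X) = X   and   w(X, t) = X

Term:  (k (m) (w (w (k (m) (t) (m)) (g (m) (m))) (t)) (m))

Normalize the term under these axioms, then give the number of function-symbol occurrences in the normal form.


1. (k (m) (w (w (k (m) (t) (m)) (g (m) (m))) (t)) (m))  →  (k (m) (w (k (m) (t) (m)) (g (m) (m))) (m))
normal form: (k (m) (w (k (m) (t) (m)) (g (m) (m))) (m))

size = 11


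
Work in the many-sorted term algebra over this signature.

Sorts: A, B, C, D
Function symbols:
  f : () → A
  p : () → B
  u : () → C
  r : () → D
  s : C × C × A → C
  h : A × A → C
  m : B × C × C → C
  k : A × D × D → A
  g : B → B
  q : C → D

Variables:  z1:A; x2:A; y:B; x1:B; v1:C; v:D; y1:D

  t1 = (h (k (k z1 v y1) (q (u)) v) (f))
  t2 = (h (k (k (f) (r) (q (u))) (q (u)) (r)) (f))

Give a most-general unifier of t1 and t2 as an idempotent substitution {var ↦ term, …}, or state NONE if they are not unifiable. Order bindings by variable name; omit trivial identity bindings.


{v ↦ (r), y1 ↦ (q (u)), z1 ↦ (f)}


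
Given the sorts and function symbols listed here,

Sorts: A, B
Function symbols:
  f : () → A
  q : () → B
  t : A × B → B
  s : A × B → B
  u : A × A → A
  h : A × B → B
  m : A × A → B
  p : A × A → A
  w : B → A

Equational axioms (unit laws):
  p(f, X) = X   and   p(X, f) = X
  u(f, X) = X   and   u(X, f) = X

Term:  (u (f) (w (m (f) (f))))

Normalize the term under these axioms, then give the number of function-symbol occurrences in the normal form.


1. (u (f) (w (m (f) (f))))  →  (w (m (f) (f)))
normal form: (w (m (f) (f)))

size = 4


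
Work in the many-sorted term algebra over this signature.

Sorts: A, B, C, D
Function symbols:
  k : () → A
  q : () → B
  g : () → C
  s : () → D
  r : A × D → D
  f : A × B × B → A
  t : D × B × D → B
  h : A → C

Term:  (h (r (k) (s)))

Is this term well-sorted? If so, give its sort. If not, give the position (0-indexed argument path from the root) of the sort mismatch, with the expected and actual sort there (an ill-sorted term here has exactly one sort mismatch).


ill-sorted at position [0]: expected A, got D

    (k) : A
    (s) : D
  (r (k) (s)) : D
(h (r (k) (s))) : ✗ arg 0 at [0] has sort D, expected A


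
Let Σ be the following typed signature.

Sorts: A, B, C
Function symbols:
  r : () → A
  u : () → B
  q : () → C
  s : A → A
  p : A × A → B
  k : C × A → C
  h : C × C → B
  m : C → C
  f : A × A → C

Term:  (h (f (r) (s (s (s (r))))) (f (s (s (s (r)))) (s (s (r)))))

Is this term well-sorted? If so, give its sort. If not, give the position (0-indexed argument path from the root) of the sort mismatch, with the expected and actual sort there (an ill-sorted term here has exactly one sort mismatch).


well-sorted; sort = B

    (r) : A
          (r) : A
        (s (r)) : A
      (s (s (r))) : A
    (s (s (s (r)))) : A
  (f (r) (s (s (s (r))))) : C
          (r) : A
        (s (r)) : A
      (s (s (r))) : A
    (s (s (s (r)))) : A
        (r) : A
      (s (r)) : A
    (s (s (r))) : A
  (f (s (s (s (r)))) (s (s (r)))) : C
(h (f (r) (s (s (s (r))))) (f (s (s (s (r)))) (s (s (r))))) : B


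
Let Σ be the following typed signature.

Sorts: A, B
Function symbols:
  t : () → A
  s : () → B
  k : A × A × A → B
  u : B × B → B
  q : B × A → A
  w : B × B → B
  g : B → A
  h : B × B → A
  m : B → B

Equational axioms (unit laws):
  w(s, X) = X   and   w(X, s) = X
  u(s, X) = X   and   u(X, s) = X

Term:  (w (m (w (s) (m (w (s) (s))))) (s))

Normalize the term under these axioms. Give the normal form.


normal form = (m (m (s)))

1. (w (m (w (s) (m (w (s) (s))))) (s))  →  (m (w (s) (m (w (s) (s)))))
2. (m (w (s) (m (w (s) (s)))))  →  (m (m (w (s) (s))))
3. (m (m (w (s) (s))))  →  (m (m (s)))


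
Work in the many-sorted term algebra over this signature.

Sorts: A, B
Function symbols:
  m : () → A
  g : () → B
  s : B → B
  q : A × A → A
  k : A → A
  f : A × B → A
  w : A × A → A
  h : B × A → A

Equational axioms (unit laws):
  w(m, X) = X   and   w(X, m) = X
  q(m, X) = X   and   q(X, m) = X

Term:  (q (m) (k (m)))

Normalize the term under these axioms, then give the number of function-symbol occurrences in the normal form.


1. (q (m) (k (m)))  →  (k (m))
normal form: (k (m))

size = 2


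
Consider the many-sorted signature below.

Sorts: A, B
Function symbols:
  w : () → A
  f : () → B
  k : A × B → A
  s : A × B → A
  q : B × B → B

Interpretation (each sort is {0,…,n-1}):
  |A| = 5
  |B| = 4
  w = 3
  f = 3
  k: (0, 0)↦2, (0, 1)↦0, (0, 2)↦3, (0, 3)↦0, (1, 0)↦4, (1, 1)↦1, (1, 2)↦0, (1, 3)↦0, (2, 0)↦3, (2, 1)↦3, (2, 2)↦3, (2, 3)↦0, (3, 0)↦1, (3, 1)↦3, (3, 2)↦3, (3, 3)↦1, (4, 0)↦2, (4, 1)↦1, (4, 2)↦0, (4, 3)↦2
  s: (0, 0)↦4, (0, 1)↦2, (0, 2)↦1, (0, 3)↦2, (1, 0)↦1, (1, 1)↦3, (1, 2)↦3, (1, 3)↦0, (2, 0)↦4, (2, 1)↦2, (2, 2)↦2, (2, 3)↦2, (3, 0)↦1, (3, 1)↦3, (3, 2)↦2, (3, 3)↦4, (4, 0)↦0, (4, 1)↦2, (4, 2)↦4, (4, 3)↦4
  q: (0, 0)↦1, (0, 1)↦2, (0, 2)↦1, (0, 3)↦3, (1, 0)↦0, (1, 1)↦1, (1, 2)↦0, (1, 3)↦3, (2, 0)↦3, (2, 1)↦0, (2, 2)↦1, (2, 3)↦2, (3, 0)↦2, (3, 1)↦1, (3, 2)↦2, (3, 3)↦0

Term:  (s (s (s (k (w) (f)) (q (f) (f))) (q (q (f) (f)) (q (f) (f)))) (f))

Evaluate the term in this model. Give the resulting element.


  w = 3
  f = 3
  (k (w) (f)) = k(3, 3) = 1
  f = 3
  f = 3
  (q (f) (f)) = q(3, 3) = 0
  (s (k (w) (f)) (q (f) (f))) = s(1, 0) = 1
  f = 3
  f = 3
  (q (f) (f)) = q(3, 3) = 0
  f = 3
  f = 3
  (q (f) (f)) = q(3, 3) = 0
  (q (q (f) (f)) (q (f) (f))) = q(0, 0) = 1
  (s (s (k (w) (f)) (q (f) (f))) (q (q (f) (f)) (q (f) (f)))) = s(1, 1) = 3
  f = 3
  (s (s (s (k (w) (f)) (q (f) (f))) (q (q (f) (f)) (q (f) (f)))) (f)) = s(3, 3) = 4

value = 4


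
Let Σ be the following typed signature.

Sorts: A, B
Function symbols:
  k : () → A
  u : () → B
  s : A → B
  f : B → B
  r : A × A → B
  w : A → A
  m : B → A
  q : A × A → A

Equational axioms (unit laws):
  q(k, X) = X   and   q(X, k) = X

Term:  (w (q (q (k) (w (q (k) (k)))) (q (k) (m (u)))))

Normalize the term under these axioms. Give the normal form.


1. (w (q (q (k) (w (q (k) (k)))) (q (k) (m (u)))))  →  (w (q (w (q (k) (k))) (q (k) (m (u)))))
2. (w (q (w (q (k) (k))) (q (k) (m (u)))))  →  (w (q (w (k)) (q (k) (m (u)))))
3. (w (q (w (k)) (q (k) (m (u)))))  →  (w (q (w (k)) (m (u))))

normal form = (w (q (w (k)) (m (u))))


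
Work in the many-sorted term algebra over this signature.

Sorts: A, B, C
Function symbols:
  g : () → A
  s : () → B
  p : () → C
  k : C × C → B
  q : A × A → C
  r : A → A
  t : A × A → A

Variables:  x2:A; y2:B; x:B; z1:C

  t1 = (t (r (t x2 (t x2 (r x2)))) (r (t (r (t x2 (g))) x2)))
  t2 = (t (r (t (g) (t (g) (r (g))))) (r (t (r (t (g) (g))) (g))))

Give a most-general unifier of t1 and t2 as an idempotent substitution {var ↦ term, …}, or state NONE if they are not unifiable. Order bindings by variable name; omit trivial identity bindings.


{x2 ↦ (g)}


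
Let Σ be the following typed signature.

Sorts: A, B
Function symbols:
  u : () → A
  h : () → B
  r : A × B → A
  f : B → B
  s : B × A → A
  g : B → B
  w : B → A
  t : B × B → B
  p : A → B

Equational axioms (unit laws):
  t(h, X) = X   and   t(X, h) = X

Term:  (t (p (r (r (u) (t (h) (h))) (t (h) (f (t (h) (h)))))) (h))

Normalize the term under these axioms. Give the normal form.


1. (t (p (r (r (u) (t (h) (h))) (t (h) (f (t (h) (h)))))) (h))  →  (p (r (r (u) (t (h) (h))) (t (h) (f (t (h) (h))))))
2. (p (r (r (u) (t (h) (h))) (t (h) (f (t (h) (h))))))  →  (p (r (r (u) (h)) (t (h) (f (t (h) (h))))))
3. (p (r (r (u) (h)) (t (h) (f (t (h) (h))))))  →  (p (r (r (u) (h)) (f (t (h) (h)))))
4. (p (r (r (u) (h)) (f (t (h) (h)))))  →  (p (r (r (u) (h)) (f (h))))

normal form = (p (r (r (u) (h)) (f (h))))


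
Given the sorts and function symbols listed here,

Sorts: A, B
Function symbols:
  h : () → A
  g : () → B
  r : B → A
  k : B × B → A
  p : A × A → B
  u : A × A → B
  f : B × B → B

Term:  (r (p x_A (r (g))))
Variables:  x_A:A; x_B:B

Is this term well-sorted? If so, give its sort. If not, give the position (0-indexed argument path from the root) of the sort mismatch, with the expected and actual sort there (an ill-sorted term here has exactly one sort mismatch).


well-sorted; sort = A

    x_A : A
      (g) : B
    (r (g)) : A
  (p x_A (r (g))) : B
(r (p x_A (r (g)))) : A


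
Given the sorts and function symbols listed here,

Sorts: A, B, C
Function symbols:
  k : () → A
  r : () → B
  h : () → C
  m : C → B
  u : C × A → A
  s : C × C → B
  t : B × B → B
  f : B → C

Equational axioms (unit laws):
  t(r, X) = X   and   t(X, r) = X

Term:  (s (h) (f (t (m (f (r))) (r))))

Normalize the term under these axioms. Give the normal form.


normal form = (s (h) (f (m (f (r)))))

1. (s (h) (f (t (m (f (r))) (r))))  →  (s (h) (f (m (f (r)))))


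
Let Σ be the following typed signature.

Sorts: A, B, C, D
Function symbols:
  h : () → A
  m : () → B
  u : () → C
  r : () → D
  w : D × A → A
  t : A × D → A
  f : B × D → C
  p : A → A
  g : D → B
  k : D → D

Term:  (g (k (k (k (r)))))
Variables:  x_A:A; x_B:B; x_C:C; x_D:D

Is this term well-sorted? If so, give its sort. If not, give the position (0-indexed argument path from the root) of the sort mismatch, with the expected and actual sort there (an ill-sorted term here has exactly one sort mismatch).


well-sorted; sort = B

        (r) : D
      (k (r)) : D
    (k (k (r))) : D
  (k (k (k (r)))) : D
(g (k (k (k (r))))) : B


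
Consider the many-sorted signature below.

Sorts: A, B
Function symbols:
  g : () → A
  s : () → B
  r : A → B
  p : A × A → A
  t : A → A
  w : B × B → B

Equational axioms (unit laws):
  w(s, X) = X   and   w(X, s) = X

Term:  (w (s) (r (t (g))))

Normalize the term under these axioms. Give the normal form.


normal form = (r (t (g)))

1. (w (s) (r (t (g))))  →  (r (t (g)))


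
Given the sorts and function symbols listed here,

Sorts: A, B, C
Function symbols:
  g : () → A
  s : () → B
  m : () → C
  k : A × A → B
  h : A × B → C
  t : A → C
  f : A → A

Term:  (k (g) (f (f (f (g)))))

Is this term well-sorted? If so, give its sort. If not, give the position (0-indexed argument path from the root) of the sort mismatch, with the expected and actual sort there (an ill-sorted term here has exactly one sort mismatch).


well-sorted; sort = B

  (g) : A
        (g) : A
      (f (g)) : A
    (f (f (g))) : A
  (f (f (f (g)))) : A
(k (g) (f (f (f (g))))) : B


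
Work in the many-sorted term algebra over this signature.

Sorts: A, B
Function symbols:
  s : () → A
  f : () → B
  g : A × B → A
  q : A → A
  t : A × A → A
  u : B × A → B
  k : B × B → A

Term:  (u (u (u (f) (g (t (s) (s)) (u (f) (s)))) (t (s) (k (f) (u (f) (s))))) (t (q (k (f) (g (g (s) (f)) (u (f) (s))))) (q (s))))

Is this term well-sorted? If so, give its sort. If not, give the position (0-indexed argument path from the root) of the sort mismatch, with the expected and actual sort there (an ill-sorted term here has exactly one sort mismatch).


ill-sorted at position [1, 0, 0, 1]: expected B, got A

      (f) : B
          (s) : A
          (s) : A
        (t (s) (s)) : A
          (f) : B
          (s) : A
        (u (f) (s)) : B
      (g (t (s) (s)) (u (f) (s))) : A
    (u (f) (g (t (s) (s)) (u (f) (s)))) : B
      (s) : A
        (f) : B
          (f) : B
          (s) : A
        (u (f) (s)) : B
      (k (f) (u (f) (s))) : A
    (t (s) (k (f) (u (f) (s)))) : A
  (u (u (f) (g (t (s) (s)) (u (f) (s)))) (t (s) (k (f) (u (f) (s))))) : B
        (f) : B
            (s) : A
            (f) : B
          (g (s) (f)) : A
            (f) : B
            (s) : A
          (u (f) (s)) : B
        (g (g (s) (f)) (u (f) (s))) : A
      (k (f) (g (g (s) (f)) (u (f) (s)))) : ✗ arg 1 at [1, 0, 0, 1] has sort A, expected B
      (s) : A
    (q (s)) : A


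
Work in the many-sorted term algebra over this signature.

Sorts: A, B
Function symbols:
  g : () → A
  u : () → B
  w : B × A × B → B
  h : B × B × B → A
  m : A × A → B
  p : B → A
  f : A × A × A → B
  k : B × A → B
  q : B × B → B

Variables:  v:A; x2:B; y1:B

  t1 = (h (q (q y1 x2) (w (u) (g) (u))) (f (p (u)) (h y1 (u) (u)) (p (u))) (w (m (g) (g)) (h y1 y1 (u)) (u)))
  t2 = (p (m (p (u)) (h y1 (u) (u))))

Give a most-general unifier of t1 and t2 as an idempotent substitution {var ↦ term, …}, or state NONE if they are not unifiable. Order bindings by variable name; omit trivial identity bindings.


head clash or occurs-check failure — not unifiable

NONE (not unifiable)


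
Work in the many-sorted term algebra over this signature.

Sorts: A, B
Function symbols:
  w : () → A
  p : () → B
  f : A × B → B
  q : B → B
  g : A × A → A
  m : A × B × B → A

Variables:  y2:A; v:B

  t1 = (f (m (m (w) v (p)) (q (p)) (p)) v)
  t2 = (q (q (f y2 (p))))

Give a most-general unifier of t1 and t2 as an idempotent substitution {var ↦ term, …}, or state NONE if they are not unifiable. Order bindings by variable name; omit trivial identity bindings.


head clash or occurs-check failure — not unifiable

NONE (not unifiable)


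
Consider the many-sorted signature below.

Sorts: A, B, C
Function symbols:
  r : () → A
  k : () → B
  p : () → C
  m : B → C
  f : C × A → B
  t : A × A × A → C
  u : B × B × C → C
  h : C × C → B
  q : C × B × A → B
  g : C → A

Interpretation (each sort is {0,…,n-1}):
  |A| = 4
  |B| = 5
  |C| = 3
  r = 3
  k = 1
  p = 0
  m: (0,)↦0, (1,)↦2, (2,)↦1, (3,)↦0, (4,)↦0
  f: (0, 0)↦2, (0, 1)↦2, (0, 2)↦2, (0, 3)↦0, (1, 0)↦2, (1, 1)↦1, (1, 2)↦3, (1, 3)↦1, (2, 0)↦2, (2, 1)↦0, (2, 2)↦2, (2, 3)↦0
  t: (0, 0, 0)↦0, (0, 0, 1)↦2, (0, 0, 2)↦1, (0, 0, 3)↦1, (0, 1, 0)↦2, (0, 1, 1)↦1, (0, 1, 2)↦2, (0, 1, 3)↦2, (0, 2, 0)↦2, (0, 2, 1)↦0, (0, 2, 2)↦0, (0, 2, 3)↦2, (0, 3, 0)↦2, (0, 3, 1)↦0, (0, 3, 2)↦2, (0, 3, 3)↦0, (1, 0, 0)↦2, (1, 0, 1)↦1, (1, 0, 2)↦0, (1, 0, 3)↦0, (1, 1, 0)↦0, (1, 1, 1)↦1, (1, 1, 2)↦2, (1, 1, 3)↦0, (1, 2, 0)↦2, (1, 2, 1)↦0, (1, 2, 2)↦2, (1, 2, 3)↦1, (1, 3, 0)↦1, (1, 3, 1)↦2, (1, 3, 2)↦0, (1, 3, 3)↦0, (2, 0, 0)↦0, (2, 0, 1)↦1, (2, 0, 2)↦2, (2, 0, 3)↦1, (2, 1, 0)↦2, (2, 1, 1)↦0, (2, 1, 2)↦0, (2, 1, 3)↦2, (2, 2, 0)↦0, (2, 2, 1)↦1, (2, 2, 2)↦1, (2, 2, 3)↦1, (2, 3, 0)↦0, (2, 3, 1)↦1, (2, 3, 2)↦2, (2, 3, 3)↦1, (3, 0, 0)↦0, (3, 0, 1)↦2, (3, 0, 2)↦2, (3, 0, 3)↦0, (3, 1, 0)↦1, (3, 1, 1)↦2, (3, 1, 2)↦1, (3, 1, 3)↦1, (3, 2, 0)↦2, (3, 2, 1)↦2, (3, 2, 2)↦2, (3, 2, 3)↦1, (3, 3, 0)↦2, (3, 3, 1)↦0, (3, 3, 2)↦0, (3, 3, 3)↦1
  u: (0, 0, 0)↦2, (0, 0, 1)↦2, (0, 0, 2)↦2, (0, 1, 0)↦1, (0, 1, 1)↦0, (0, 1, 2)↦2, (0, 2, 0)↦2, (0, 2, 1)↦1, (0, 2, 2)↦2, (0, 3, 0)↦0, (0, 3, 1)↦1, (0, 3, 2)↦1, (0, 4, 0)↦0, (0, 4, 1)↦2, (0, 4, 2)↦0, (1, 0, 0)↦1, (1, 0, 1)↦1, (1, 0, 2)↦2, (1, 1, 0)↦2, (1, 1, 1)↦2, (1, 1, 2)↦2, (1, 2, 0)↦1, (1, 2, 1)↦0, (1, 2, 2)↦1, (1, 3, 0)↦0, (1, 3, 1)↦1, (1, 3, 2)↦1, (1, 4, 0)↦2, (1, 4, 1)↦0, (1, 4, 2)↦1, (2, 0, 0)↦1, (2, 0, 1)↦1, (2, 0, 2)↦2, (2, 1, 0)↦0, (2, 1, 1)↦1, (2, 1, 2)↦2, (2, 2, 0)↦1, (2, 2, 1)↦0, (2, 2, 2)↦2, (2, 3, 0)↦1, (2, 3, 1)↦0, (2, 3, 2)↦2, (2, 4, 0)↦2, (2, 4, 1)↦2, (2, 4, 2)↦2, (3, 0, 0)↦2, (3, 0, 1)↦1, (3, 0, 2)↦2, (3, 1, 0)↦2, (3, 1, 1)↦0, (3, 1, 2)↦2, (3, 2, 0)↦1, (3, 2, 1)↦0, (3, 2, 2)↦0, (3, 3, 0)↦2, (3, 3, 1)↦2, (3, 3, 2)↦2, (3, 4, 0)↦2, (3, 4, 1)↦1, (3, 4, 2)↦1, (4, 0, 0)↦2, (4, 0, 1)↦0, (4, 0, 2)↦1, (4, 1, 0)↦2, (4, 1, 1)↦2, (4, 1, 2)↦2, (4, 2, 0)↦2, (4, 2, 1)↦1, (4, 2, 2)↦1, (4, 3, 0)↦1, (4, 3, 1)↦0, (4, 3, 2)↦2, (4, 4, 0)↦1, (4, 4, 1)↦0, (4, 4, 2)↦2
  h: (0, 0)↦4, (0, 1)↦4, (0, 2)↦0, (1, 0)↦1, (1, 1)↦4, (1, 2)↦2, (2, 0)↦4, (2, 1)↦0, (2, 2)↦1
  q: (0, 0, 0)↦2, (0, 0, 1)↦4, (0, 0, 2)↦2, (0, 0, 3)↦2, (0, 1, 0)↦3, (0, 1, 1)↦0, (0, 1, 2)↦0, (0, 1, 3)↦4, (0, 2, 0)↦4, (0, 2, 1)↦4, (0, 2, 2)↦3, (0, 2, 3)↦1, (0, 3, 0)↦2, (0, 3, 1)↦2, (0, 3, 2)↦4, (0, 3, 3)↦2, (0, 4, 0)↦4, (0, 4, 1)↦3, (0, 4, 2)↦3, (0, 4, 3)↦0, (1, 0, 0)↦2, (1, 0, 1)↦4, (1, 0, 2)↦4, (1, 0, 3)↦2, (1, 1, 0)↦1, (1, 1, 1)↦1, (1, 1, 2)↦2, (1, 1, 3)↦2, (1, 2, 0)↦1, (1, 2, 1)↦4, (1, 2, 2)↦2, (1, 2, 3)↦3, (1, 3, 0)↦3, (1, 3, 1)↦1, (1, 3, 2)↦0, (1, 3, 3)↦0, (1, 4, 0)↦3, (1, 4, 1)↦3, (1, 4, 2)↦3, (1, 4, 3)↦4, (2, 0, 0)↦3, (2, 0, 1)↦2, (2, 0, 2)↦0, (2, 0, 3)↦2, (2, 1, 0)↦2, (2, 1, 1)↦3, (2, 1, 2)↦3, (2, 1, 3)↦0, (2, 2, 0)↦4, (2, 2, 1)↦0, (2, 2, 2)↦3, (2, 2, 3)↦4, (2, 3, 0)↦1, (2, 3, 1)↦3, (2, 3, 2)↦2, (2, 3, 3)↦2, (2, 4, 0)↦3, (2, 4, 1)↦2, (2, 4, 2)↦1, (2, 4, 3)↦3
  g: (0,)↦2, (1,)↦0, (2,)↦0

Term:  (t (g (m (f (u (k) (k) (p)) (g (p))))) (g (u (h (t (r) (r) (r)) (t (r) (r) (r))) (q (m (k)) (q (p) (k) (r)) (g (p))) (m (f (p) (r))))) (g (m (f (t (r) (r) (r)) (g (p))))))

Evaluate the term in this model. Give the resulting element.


  k = 1
  k = 1
  p = 0
  (u (k) (k) (p)) = u(1, 1, 0) = 2
  p = 0
  (g (p)) = g(0,) = 2
  (f (u (k) (k) (p)) (g (p))) = f(2, 2) = 2
  (m (f (u (k) (k) (p)) (g (p)))) = m(2,) = 1
  (g (m (f (u (k) (k) (p)) (g (p))))) = g(1,) = 0
  r = 3
  r = 3
  r = 3
  (t (r) (r) (r)) = t(3, 3, 3) = 1
  r = 3
  r = 3
  r = 3
  (t (r) (r) (r)) = t(3, 3, 3) = 1
  (h (t (r) (r) (r)) (t (r) (r) (r))) = h(1, 1) = 4
  k = 1
  (m (k)) = m(1,) = 2
  p = 0
  k = 1
  r = 3
  (q (p) (k) (r)) = q(0, 1, 3) = 4
  p = 0
  (g (p)) = g(0,) = 2
  (q (m (k)) (q (p) (k) (r)) (g (p))) = q(2, 4, 2) = 1
  p = 0
  r = 3
  (f (p) (r)) = f(0, 3) = 0
  (m (f (p) (r))) = m(0,) = 0
  (u (h (t (r) (r) (r)) (t (r) (r) (r))) (q (m (k)) (q (p) (k) (r)) (g (p))) (m (f (p) (r)))) = u(4, 1, 0) = 2
  (g (u (h (t (r) (r) (r)) (t (r) (r) (r))) (q (m (k)) (q (p) (k) (r)) (g (p))) (m (f (p) (r))))) = g(2,) = 0
  r = 3
  r = 3
  r = 3
  (t (r) (r) (r)) = t(3, 3, 3) = 1
  p = 0
  (g (p)) = g(0,) = 2
  (f (t (r) (r) (r)) (g (p))) = f(1, 2) = 3
  (m (f (t (r) (r) (r)) (g (p)))) = m(3,) = 0
  (g (m (f (t (r) (r) (r)) (g (p))))) = g(0,) = 2
  (t (g (m (f (u (k) (k) (p)) (g (p))))) (g (u (h (t (r) (r) (r)) (t (r) (r) (r))) (q (m (k)) (q (p) (k) (r)) (g (p))) (m (f (p) (r))))) (g (m (f (t (r) (r) (r)) (g (p)))))) = t(0, 0, 2) = 1

value = 1


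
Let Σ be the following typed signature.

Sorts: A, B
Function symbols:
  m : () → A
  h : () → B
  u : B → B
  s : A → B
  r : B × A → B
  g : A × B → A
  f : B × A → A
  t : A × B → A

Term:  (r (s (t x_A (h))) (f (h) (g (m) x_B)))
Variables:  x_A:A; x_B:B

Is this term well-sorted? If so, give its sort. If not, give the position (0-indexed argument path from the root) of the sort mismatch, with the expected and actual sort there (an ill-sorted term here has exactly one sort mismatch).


well-sorted; sort = B

      x_A : A
      (h) : B
    (t x_A (h)) : A
  (s (t x_A (h))) : B
    (h) : B
      (m) : A
      x_B : B
    (g (m) x_B) : A
  (f (h) (g (m) x_B)) : A
(r (s (t x_A (h))) (f (h) (g (m) x_B))) : B


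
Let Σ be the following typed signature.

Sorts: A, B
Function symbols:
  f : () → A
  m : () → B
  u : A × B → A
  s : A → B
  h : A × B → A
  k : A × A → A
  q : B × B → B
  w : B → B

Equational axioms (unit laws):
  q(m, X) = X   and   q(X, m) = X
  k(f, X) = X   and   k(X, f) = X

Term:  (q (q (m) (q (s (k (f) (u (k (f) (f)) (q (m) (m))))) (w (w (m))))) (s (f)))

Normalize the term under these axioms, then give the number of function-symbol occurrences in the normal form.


size = 11

1. (q (q (m) (q (s (k (f) (u (k (f) (f)) (q (m) (m))))) (w (w (m))))) (s (f)))  →  (q (q (s (k (f) (u (k (f) (f)) (q (m) (m))))) (w (w (m)))) (s (f)))
2. (q (q (s (k (f) (u (k (f) (f)) (q (m) (m))))) (w (w (m)))) (s (f)))  →  (q (q (s (u (k (f) (f)) (q (m) (m)))) (w (w (m)))) (s (f)))
3. (q (q (s (u (k (f) (f)) (q (m) (m)))) (w (w (m)))) (s (f)))  →  (q (q (s (u (f) (q (m) (m)))) (w (w (m)))) (s (f)))
4. (q (q (s (u (f) (q (m) (m)))) (w (w (m)))) (s (f)))  →  (q (q (s (u (f) (m))) (w (w (m)))) (s (f)))
normal form: (q (q (s (u (f) (m))) (w (w (m)))) (s (f)))


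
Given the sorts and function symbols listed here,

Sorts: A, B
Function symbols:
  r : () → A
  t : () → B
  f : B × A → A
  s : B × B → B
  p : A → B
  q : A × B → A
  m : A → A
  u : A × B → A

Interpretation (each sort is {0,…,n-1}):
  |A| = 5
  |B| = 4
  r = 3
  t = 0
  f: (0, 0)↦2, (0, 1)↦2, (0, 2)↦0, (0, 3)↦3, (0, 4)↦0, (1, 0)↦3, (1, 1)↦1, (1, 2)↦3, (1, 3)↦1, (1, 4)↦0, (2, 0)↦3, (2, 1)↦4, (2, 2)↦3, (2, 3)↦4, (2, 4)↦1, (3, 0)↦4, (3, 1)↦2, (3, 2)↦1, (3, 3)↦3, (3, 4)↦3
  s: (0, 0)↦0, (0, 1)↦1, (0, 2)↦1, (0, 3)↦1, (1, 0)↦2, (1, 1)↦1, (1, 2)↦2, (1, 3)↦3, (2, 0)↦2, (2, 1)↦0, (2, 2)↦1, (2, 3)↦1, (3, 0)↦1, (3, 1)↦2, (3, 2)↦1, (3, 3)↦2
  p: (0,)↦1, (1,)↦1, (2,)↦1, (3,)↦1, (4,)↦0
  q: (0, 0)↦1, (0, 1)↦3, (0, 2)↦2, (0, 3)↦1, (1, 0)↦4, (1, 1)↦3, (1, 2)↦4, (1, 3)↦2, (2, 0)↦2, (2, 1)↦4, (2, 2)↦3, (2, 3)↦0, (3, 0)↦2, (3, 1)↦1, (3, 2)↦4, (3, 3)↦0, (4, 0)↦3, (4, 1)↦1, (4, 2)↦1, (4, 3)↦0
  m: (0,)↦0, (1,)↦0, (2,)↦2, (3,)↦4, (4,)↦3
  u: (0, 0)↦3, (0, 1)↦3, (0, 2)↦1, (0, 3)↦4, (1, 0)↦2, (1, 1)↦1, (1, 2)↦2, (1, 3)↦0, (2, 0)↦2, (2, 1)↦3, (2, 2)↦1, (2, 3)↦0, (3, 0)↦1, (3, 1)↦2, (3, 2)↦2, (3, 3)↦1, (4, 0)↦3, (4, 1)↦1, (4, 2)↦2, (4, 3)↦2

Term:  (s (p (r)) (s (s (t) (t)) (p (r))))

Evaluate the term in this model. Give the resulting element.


  r = 3
  (p (r)) = p(3,) = 1
  t = 0
  t = 0
  (s (t) (t)) = s(0, 0) = 0
  r = 3
  (p (r)) = p(3,) = 1
  (s (s (t) (t)) (p (r))) = s(0, 1) = 1
  (s (p (r)) (s (s (t) (t)) (p (r)))) = s(1, 1) = 1

value = 1
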